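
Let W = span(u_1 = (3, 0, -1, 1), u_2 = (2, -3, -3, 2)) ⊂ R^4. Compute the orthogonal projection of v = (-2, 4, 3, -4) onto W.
proj_W(v) = (-73/33, 4, 127/33, -83/33)

Set up U = [u_1 | ... | u_2] ∈ R^(4×2). The projector onto W = col(U) is P = U (U^T U)^(-1) U^T.
Compute U^T U =
  [11, 11]
  [11, 26],
and U^T v = (-13, -33).
Solve U^T U · c = U^T v for the coefficients: c = (5/33, -4/3). The projection is proj_W(v) = U c.
Check: (v - proj_W(v)) · u_1 = 0  (should be 0).
Check: (v - proj_W(v)) · u_2 = 0  (should be 0).
Result: proj_W(v) = (-73/33, 4, 127/33, -83/33).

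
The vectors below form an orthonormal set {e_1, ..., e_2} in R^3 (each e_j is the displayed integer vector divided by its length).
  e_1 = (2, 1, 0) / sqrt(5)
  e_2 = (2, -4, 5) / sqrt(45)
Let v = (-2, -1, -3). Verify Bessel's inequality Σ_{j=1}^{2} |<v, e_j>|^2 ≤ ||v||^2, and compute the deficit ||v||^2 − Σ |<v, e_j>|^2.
Σ |<v, e_j>|^2 = 10; ||v||^2 = 14; deficit = 4

Write each e_j = u_j / sqrt(<u_j, u_j>) where u_j is the displayed integer vector. Then <v, e_j> = <v, u_j> / sqrt(<u_j, u_j>), so |<v, e_j>|^2 = <v, u_j>^2 / <u_j, u_j>.
Coefficients: <v, e_1> = -5/sqrt(5), <v, e_2> = -15/sqrt(45).
Square and sum: Σ |<v, e_j>|^2 = 10.
Compute ||v||^2 = v·v = 14.
Deficit = 14 − 10 = 4 ≥ 0, confirming Bessel's inequality. (The deficit equals ||v − Σ <v,e_j> e_j||^2, the squared distance from v to span{e_j}.)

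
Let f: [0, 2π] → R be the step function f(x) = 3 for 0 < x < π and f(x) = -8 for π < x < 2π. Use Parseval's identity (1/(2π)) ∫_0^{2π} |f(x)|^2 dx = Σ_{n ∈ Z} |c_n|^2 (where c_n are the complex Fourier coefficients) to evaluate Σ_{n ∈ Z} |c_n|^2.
Σ |c_n|^2 = 73/2

Parseval equates the L^2 energy of f (normalised by 1/(2π)) with the ℓ^2 sum of its Fourier coefficients: (1/(2π)) ∫_0^{2π} |f|^2 = Σ |c_n|^2.
Compute the left side: (1/(2π)) [∫_0^π 3^2 dx + ∫_π^{2π} (-8)^2 dx] = (1/(2π)) · (9π + 64π) = (9 + 64)/2 = 73/2.
So Σ_{n ∈ Z} |c_n|^2 = 73/2.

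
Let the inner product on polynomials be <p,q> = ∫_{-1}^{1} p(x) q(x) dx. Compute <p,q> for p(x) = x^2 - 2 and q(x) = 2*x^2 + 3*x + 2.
<p,q> = -128/15

Expand the product: p(x)·q(x) = 2*x^4 + 3*x^3 - 2*x^2 - 6*x - 4.
∫_{-1}^{1} of each monomial x^k gives [2/(k+1) if k even, 0 if k odd]. Integrating term-by-term (or equivalently evaluating the antiderivative F(x) = 2*x^5/5 + 3*x^4/4 - 2*x^3/3 - 3*x^2 - 4*x at the endpoints):
  F(1) − F(−1) = -391/60 − (121/60) = -128/15.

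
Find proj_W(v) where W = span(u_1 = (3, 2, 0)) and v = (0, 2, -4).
proj_W(v) = (12/13, 8/13, 0)

Set up U = [u_1 | ... | u_1] ∈ R^(3×1). The projector onto W = col(U) is P = U (U^T U)^(-1) U^T.
Compute U^T U =
  [13],
and U^T v = (4).
Solve U^T U · c = U^T v for the coefficients: c = (4/13). The projection is proj_W(v) = U c.
Check: (v - proj_W(v)) · u_1 = 0  (should be 0).
Result: proj_W(v) = (12/13, 8/13, 0).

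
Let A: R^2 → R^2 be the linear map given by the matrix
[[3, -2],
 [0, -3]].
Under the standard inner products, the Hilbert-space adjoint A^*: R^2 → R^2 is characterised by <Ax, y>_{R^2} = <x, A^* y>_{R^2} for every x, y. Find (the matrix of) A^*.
A^* = A^T =
[[3, 0],
 [-2, -3]]

For real matrices with standard dot products, the defining identity <Ax, y> = <x, A^* y> gives (Ax)^T y = x^T (A^*) y, i.e. x^T A^T y = x^T (A^*) y. Since this holds for all x, y, we must have A^* = A^T. Therefore
A^* =
[[3, 0],
 [-2, -3]].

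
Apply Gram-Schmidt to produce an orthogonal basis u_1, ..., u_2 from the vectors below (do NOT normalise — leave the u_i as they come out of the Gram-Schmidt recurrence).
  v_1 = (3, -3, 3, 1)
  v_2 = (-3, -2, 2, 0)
Orthogonal basis:
  u_1 = (3, -3, 3, 1)
  u_2 = (-93/28, -47/28, 47/28, -3/28)

Apply the Gram-Schmidt recurrence
  u_1 = v_1
  u_i = v_i − Σ_{j<i} ((v_i · u_j) / (u_j · u_j)) · u_j.

Step by step this gives:
  u_1 = (3, -3, 3, 1)
  u_2 = (-93/28, -47/28, 47/28, -3/28)

Orthogonality check:
  u_2 · u_1 = 0 (should be 0)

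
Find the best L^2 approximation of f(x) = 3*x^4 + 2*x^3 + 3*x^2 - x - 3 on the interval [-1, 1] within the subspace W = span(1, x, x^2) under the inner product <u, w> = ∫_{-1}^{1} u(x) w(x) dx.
g(x) = 39*x^2/7 + x/5 - 114/35

The best approximation g ∈ W is the orthogonal projection of f onto W. Writing g = a_0 + a_1 x + a_2 x^2, the coefficients solve the normal equations G · a = b where
  G_{ij} = <φ_i, φ_j> and b_i = <f, φ_i>, with φ_0 = 1, φ_1 = x, φ_2 = x^2.
G =
  [2, 0, 2/3]
  [0, 2/3, 0]
  [2/3, 0, 2/5],
b = (-14/5, 2/15, 2/35).
Solving gives a_0 = -114/35, a_1 = 1/5, a_2 = 39/7, so
  g(x) = 39*x^2/7 + x/5 - 114/35.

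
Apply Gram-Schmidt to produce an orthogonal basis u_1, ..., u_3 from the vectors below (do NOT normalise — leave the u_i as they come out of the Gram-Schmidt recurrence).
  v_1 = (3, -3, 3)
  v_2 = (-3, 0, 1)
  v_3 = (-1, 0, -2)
Orthogonal basis:
  u_1 = (3, -3, 3)
  u_2 = (-7/3, -2/3, 5/3)
  u_3 = (-7/26, -14/13, -21/26)

Apply the Gram-Schmidt recurrence
  u_1 = v_1
  u_i = v_i − Σ_{j<i} ((v_i · u_j) / (u_j · u_j)) · u_j.

Step by step this gives:
  u_1 = (3, -3, 3)
  u_2 = (-7/3, -2/3, 5/3)
  u_3 = (-7/26, -14/13, -21/26)

Orthogonality check:
  u_2 · u_1 = 0 (should be 0)
  u_3 · u_1 = 0 (should be 0)
  u_3 · u_2 = 0 (should be 0)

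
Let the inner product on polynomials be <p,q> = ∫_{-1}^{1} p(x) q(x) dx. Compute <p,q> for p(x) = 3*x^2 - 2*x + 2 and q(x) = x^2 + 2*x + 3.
<p,q> = 268/15

Expand the product: p(x)·q(x) = 3*x^4 + 4*x^3 + 7*x^2 - 2*x + 6.
∫_{-1}^{1} of each monomial x^k gives [2/(k+1) if k even, 0 if k odd]. Integrating term-by-term (or equivalently evaluating the antiderivative F(x) = 3*x^5/5 + x^4 + 7*x^3/3 - x^2 + 6*x at the endpoints):
  F(1) − F(−1) = 134/15 − (-134/15) = 268/15.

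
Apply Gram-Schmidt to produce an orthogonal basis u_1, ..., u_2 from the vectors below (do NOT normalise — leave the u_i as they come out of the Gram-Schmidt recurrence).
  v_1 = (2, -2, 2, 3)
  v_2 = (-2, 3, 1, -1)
Orthogonal basis:
  u_1 = (2, -2, 2, 3)
  u_2 = (-20/21, 41/21, 43/21, 4/7)

Apply the Gram-Schmidt recurrence
  u_1 = v_1
  u_i = v_i − Σ_{j<i} ((v_i · u_j) / (u_j · u_j)) · u_j.

Step by step this gives:
  u_1 = (2, -2, 2, 3)
  u_2 = (-20/21, 41/21, 43/21, 4/7)

Orthogonality check:
  u_2 · u_1 = 0 (should be 0)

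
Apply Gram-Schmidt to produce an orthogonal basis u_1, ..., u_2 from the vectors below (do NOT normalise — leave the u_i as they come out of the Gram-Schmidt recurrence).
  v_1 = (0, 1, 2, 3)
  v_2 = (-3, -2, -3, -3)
Orthogonal basis:
  u_1 = (0, 1, 2, 3)
  u_2 = (-3, -11/14, -4/7, 9/14)

Apply the Gram-Schmidt recurrence
  u_1 = v_1
  u_i = v_i − Σ_{j<i} ((v_i · u_j) / (u_j · u_j)) · u_j.

Step by step this gives:
  u_1 = (0, 1, 2, 3)
  u_2 = (-3, -11/14, -4/7, 9/14)

Orthogonality check:
  u_2 · u_1 = 0 (should be 0)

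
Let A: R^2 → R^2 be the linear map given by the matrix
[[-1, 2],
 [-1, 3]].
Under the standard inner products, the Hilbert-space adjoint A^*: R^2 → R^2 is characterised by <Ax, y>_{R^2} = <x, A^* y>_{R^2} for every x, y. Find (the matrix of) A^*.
A^* = A^T =
[[-1, -1],
 [2, 3]]

For real matrices with standard dot products, the defining identity <Ax, y> = <x, A^* y> gives (Ax)^T y = x^T (A^*) y, i.e. x^T A^T y = x^T (A^*) y. Since this holds for all x, y, we must have A^* = A^T. Therefore
A^* =
[[-1, -1],
 [2, 3]].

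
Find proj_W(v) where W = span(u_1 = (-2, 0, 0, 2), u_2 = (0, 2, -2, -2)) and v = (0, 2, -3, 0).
proj_W(v) = (-1, 2, -2, -1)

Set up U = [u_1 | ... | u_2] ∈ R^(4×2). The projector onto W = col(U) is P = U (U^T U)^(-1) U^T.
Compute U^T U =
  [8, -4]
  [-4, 12],
and U^T v = (0, 10).
Solve U^T U · c = U^T v for the coefficients: c = (1/2, 1). The projection is proj_W(v) = U c.
Check: (v - proj_W(v)) · u_1 = 0  (should be 0).
Check: (v - proj_W(v)) · u_2 = 0  (should be 0).
Result: proj_W(v) = (-1, 2, -2, -1).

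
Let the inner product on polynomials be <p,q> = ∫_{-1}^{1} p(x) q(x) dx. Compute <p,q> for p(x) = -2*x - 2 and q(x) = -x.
<p,q> = 4/3

Expand the product: p(x)·q(x) = 2*x^2 + 2*x.
∫_{-1}^{1} of each monomial x^k gives [2/(k+1) if k even, 0 if k odd]. Integrating term-by-term (or equivalently evaluating the antiderivative F(x) = 2*x^3/3 + x^2 at the endpoints):
  F(1) − F(−1) = 5/3 − (1/3) = 4/3.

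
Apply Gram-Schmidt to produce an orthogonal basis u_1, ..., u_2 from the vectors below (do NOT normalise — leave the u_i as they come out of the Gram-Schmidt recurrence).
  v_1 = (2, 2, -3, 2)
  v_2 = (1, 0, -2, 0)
Orthogonal basis:
  u_1 = (2, 2, -3, 2)
  u_2 = (5/21, -16/21, -6/7, -16/21)

Apply the Gram-Schmidt recurrence
  u_1 = v_1
  u_i = v_i − Σ_{j<i} ((v_i · u_j) / (u_j · u_j)) · u_j.

Step by step this gives:
  u_1 = (2, 2, -3, 2)
  u_2 = (5/21, -16/21, -6/7, -16/21)

Orthogonality check:
  u_2 · u_1 = 0 (should be 0)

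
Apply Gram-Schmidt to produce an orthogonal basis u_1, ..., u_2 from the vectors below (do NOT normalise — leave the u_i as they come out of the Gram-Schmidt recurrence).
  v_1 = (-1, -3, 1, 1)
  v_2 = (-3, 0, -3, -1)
Orthogonal basis:
  u_1 = (-1, -3, 1, 1)
  u_2 = (-37/12, -1/4, -35/12, -11/12)

Apply the Gram-Schmidt recurrence
  u_1 = v_1
  u_i = v_i − Σ_{j<i} ((v_i · u_j) / (u_j · u_j)) · u_j.

Step by step this gives:
  u_1 = (-1, -3, 1, 1)
  u_2 = (-37/12, -1/4, -35/12, -11/12)

Orthogonality check:
  u_2 · u_1 = 0 (should be 0)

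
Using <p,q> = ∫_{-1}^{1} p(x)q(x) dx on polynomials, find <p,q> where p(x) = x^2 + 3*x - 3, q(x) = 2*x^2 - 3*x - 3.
<p,q> = 34/5

Expand the product: p(x)·q(x) = 2*x^4 + 3*x^3 - 18*x^2 + 9.
∫_{-1}^{1} of each monomial x^k gives [2/(k+1) if k even, 0 if k odd]. Integrating term-by-term (or equivalently evaluating the antiderivative F(x) = 2*x^5/5 + 3*x^4/4 - 6*x^3 + 9*x at the endpoints):
  F(1) − F(−1) = 83/20 − (-53/20) = 34/5.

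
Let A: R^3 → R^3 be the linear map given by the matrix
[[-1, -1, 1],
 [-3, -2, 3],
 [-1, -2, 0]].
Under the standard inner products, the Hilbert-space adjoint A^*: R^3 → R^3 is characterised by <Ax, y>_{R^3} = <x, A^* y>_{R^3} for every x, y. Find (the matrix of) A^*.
A^* = A^T =
[[-1, -3, -1],
 [-1, -2, -2],
 [1, 3, 0]]

For real matrices with standard dot products, the defining identity <Ax, y> = <x, A^* y> gives (Ax)^T y = x^T (A^*) y, i.e. x^T A^T y = x^T (A^*) y. Since this holds for all x, y, we must have A^* = A^T. Therefore
A^* =
[[-1, -3, -1],
 [-1, -2, -2],
 [1, 3, 0]].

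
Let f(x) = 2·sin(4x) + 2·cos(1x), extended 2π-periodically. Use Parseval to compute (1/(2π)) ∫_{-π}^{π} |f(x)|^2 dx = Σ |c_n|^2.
Σ |c_n|^2 = 4

Expand |f|^2 and use orthogonality of {sin(nx), cos(mx)} on [-π, π]:
  ∫_{-π}^{π} sin(nx)^2 dx = π, ∫ cos(mx)^2 dx = π, and cross terms integrate to 0.
So ∫_{-π}^{π} f(x)^2 dx = 2^2 · π + 2^2 · π = (4 + 4)π.
Divide by 2π: (4 + 4)/2 = 4.
By Parseval, this equals Σ |c_n|^2.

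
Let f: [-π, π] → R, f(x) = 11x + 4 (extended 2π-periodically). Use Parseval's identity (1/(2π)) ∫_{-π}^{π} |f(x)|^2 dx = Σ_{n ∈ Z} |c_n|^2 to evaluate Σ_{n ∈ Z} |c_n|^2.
Σ |c_n|^2 = 121π^2/3 + 16

Expand and integrate term by term over [-π, π]:
  ∫ (11x)^2 dx = 121·(2π^3/3); ∫ 2·11·(4)·x dx = 0 (odd integrand); ∫ 4^2 dx = 16·2π.
So (1/(2π)) ∫_{-π}^{π} (11x + 4)^2 dx = 121π^2/3 + 16 = 121π^2/3 + 16.
Parseval ⇒ Σ |c_n|^2 = 121π^2/3 + 16.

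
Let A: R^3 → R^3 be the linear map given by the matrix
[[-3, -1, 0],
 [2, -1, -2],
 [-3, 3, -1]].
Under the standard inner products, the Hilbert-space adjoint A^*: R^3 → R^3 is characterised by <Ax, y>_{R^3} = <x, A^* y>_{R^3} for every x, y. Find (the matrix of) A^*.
A^* = A^T =
[[-3, 2, -3],
 [-1, -1, 3],
 [0, -2, -1]]

For real matrices with standard dot products, the defining identity <Ax, y> = <x, A^* y> gives (Ax)^T y = x^T (A^*) y, i.e. x^T A^T y = x^T (A^*) y. Since this holds for all x, y, we must have A^* = A^T. Therefore
A^* =
[[-3, 2, -3],
 [-1, -1, 3],
 [0, -2, -1]].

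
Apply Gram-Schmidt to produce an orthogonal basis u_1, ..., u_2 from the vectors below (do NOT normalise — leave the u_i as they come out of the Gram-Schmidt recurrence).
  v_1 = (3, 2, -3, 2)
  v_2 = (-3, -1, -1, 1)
Orthogonal basis:
  u_1 = (3, 2, -3, 2)
  u_2 = (-30/13, -7/13, -22/13, 19/13)

Apply the Gram-Schmidt recurrence
  u_1 = v_1
  u_i = v_i − Σ_{j<i} ((v_i · u_j) / (u_j · u_j)) · u_j.

Step by step this gives:
  u_1 = (3, 2, -3, 2)
  u_2 = (-30/13, -7/13, -22/13, 19/13)

Orthogonality check:
  u_2 · u_1 = 0 (should be 0)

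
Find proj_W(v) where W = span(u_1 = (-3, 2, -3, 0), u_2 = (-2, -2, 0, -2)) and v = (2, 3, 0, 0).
proj_W(v) = (19/13, 24/13, -3/13, 22/13)

Set up U = [u_1 | ... | u_2] ∈ R^(4×2). The projector onto W = col(U) is P = U (U^T U)^(-1) U^T.
Compute U^T U =
  [22, 2]
  [2, 12],
and U^T v = (0, -10).
Solve U^T U · c = U^T v for the coefficients: c = (1/13, -11/13). The projection is proj_W(v) = U c.
Check: (v - proj_W(v)) · u_1 = 0  (should be 0).
Check: (v - proj_W(v)) · u_2 = 0  (should be 0).
Result: proj_W(v) = (19/13, 24/13, -3/13, 22/13).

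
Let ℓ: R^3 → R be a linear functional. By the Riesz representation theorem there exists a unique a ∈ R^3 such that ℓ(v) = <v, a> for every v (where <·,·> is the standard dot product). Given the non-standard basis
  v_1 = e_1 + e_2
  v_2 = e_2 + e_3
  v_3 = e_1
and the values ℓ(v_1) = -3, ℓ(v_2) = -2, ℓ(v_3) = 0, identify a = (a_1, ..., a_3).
a = (0, -3, 1)

Write a = (a_1, ..., a_3) in the standard basis. For each basis vector v_i, ℓ(v_i) = <v_i, a> is a linear equation in the a_j's. Collect the n equations into a matrix system V a = ℓ, where row i of V is v_i (expressed in the standard basis). Since V is invertible (lower-triangular with 1s on the diagonal, up to permutation), solve by back-substitution:
  V =
[[1, 1, 0],
 [0, 1, 1],
 [1, 0, 0]]
  V a = (-3, -2, 0)
Solving gives a = (0, -3, 1).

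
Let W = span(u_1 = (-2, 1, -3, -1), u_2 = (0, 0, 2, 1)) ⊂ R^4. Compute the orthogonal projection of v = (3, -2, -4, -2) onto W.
proj_W(v) = (40/13, -20/13, -48/13, -34/13)

Set up U = [u_1 | ... | u_2] ∈ R^(4×2). The projector onto W = col(U) is P = U (U^T U)^(-1) U^T.
Compute U^T U =
  [15, -7]
  [-7, 5],
and U^T v = (6, -10).
Solve U^T U · c = U^T v for the coefficients: c = (-20/13, -54/13). The projection is proj_W(v) = U c.
Check: (v - proj_W(v)) · u_1 = 0  (should be 0).
Check: (v - proj_W(v)) · u_2 = 0  (should be 0).
Result: proj_W(v) = (40/13, -20/13, -48/13, -34/13).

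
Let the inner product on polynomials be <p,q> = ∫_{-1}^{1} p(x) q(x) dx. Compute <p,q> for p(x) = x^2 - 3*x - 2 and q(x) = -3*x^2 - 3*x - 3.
<p,q> = 94/5

Expand the product: p(x)·q(x) = -3*x^4 + 6*x^3 + 12*x^2 + 15*x + 6.
∫_{-1}^{1} of each monomial x^k gives [2/(k+1) if k even, 0 if k odd]. Integrating term-by-term (or equivalently evaluating the antiderivative F(x) = -3*x^5/5 + 3*x^4/2 + 4*x^3 + 15*x^2/2 + 6*x at the endpoints):
  F(1) − F(−1) = 92/5 − (-2/5) = 94/5.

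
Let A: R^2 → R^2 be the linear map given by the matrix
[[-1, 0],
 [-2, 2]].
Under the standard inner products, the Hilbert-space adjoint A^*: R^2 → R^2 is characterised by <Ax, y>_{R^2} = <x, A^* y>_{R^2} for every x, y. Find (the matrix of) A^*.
A^* = A^T =
[[-1, -2],
 [0, 2]]

For real matrices with standard dot products, the defining identity <Ax, y> = <x, A^* y> gives (Ax)^T y = x^T (A^*) y, i.e. x^T A^T y = x^T (A^*) y. Since this holds for all x, y, we must have A^* = A^T. Therefore
A^* =
[[-1, -2],
 [0, 2]].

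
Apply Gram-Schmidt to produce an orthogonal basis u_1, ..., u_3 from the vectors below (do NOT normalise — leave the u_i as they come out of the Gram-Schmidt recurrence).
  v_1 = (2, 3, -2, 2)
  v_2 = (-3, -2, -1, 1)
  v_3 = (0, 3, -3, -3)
Orthogonal basis:
  u_1 = (2, 3, -2, 2)
  u_2 = (-47/21, -6/7, -37/21, 37/21)
  u_3 = (-336/251, 384/251, -633/251, -873/251)

Apply the Gram-Schmidt recurrence
  u_1 = v_1
  u_i = v_i − Σ_{j<i} ((v_i · u_j) / (u_j · u_j)) · u_j.

Step by step this gives:
  u_1 = (2, 3, -2, 2)
  u_2 = (-47/21, -6/7, -37/21, 37/21)
  u_3 = (-336/251, 384/251, -633/251, -873/251)

Orthogonality check:
  u_2 · u_1 = 0 (should be 0)
  u_3 · u_1 = 0 (should be 0)
  u_3 · u_2 = 0 (should be 0)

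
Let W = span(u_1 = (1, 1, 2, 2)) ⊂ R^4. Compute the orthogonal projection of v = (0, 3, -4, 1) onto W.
proj_W(v) = (-3/10, -3/10, -3/5, -3/5)

Set up U = [u_1 | ... | u_1] ∈ R^(4×1). The projector onto W = col(U) is P = U (U^T U)^(-1) U^T.
Compute U^T U =
  [10],
and U^T v = (-3).
Solve U^T U · c = U^T v for the coefficients: c = (-3/10). The projection is proj_W(v) = U c.
Check: (v - proj_W(v)) · u_1 = 0  (should be 0).
Result: proj_W(v) = (-3/10, -3/10, -3/5, -3/5).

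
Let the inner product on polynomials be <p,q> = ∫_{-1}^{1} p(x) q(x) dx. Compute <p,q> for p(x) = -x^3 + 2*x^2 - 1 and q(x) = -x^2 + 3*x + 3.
<p,q> = -10/3

Expand the product: p(x)·q(x) = x^5 - 5*x^4 + 3*x^3 + 7*x^2 - 3*x - 3.
∫_{-1}^{1} of each monomial x^k gives [2/(k+1) if k even, 0 if k odd]. Integrating term-by-term (or equivalently evaluating the antiderivative F(x) = x^6/6 - x^5 + 3*x^4/4 + 7*x^3/3 - 3*x^2/2 - 3*x at the endpoints):
  F(1) − F(−1) = -9/4 − (13/12) = -10/3.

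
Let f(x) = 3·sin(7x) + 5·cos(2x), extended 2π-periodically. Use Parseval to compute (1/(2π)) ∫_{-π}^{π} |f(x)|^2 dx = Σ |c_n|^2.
Σ |c_n|^2 = 17

Expand |f|^2 and use orthogonality of {sin(nx), cos(mx)} on [-π, π]:
  ∫_{-π}^{π} sin(nx)^2 dx = π, ∫ cos(mx)^2 dx = π, and cross terms integrate to 0.
So ∫_{-π}^{π} f(x)^2 dx = 3^2 · π + 5^2 · π = (9 + 25)π.
Divide by 2π: (9 + 25)/2 = 17.
By Parseval, this equals Σ |c_n|^2.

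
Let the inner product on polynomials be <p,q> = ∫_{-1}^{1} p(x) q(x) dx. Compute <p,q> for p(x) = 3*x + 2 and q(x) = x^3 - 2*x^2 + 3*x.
<p,q> = 68/15

Expand the product: p(x)·q(x) = 3*x^4 - 4*x^3 + 5*x^2 + 6*x.
∫_{-1}^{1} of each monomial x^k gives [2/(k+1) if k even, 0 if k odd]. Integrating term-by-term (or equivalently evaluating the antiderivative F(x) = 3*x^5/5 - x^4 + 5*x^3/3 + 3*x^2 at the endpoints):
  F(1) − F(−1) = 64/15 − (-4/15) = 68/15.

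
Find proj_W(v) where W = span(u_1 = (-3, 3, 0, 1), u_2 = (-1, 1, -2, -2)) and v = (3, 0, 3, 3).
proj_W(v) = (3/2, -3/2, 3, 3)

Set up U = [u_1 | ... | u_2] ∈ R^(4×2). The projector onto W = col(U) is P = U (U^T U)^(-1) U^T.
Compute U^T U =
  [19, 4]
  [4, 10],
and U^T v = (-6, -15).
Solve U^T U · c = U^T v for the coefficients: c = (0, -3/2). The projection is proj_W(v) = U c.
Check: (v - proj_W(v)) · u_1 = 0  (should be 0).
Check: (v - proj_W(v)) · u_2 = 0  (should be 0).
Result: proj_W(v) = (3/2, -3/2, 3, 3).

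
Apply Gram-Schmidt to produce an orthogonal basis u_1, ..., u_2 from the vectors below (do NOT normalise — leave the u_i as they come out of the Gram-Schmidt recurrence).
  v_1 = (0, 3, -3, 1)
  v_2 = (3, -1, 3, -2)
Orthogonal basis:
  u_1 = (0, 3, -3, 1)
  u_2 = (3, 23/19, 15/19, -24/19)

Apply the Gram-Schmidt recurrence
  u_1 = v_1
  u_i = v_i − Σ_{j<i} ((v_i · u_j) / (u_j · u_j)) · u_j.

Step by step this gives:
  u_1 = (0, 3, -3, 1)
  u_2 = (3, 23/19, 15/19, -24/19)

Orthogonality check:
  u_2 · u_1 = 0 (should be 0)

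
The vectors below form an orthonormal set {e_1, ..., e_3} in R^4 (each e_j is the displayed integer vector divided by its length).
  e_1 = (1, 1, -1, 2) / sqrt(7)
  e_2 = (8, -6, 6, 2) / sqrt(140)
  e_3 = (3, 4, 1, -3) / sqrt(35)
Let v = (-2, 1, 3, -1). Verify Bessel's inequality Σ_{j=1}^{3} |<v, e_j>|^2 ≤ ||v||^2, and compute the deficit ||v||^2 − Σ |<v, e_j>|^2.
Σ |<v, e_j>|^2 = 41/7; ||v||^2 = 15; deficit = 64/7

Write each e_j = u_j / sqrt(<u_j, u_j>) where u_j is the displayed integer vector. Then <v, e_j> = <v, u_j> / sqrt(<u_j, u_j>), so |<v, e_j>|^2 = <v, u_j>^2 / <u_j, u_j>.
Coefficients: <v, e_1> = -6/sqrt(7), <v, e_2> = -6/sqrt(140), <v, e_3> = 4/sqrt(35).
Square and sum: Σ |<v, e_j>|^2 = 41/7.
Compute ||v||^2 = v·v = 15.
Deficit = 15 − 41/7 = 64/7 ≥ 0, confirming Bessel's inequality. (The deficit equals ||v − Σ <v,e_j> e_j||^2, the squared distance from v to span{e_j}.)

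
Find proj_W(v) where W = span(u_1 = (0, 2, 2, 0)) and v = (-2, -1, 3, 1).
proj_W(v) = (0, 1, 1, 0)

Set up U = [u_1 | ... | u_1] ∈ R^(4×1). The projector onto W = col(U) is P = U (U^T U)^(-1) U^T.
Compute U^T U =
  [8],
and U^T v = (4).
Solve U^T U · c = U^T v for the coefficients: c = (1/2). The projection is proj_W(v) = U c.
Check: (v - proj_W(v)) · u_1 = 0  (should be 0).
Result: proj_W(v) = (0, 1, 1, 0).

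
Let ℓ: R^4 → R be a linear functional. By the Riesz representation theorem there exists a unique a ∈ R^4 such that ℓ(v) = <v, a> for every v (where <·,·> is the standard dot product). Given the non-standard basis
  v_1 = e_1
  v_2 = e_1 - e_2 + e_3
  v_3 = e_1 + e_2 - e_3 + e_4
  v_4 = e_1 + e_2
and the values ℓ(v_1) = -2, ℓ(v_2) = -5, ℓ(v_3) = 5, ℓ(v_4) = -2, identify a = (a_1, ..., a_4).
a = (-2, 0, -3, 4)

Write a = (a_1, ..., a_4) in the standard basis. For each basis vector v_i, ℓ(v_i) = <v_i, a> is a linear equation in the a_j's. Collect the n equations into a matrix system V a = ℓ, where row i of V is v_i (expressed in the standard basis). Since V is invertible (lower-triangular with 1s on the diagonal, up to permutation), solve by back-substitution:
  V =
[[1, 0, 0, 0],
 [1, -1, 1, 0],
 [1, 1, -1, 1],
 [1, 1, 0, 0]]
  V a = (-2, -5, 5, -2)
Solving gives a = (-2, 0, -3, 4).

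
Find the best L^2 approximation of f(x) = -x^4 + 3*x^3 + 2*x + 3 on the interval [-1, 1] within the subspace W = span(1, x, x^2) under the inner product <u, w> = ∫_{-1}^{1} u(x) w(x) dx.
g(x) = -6*x^2/7 + 19*x/5 + 108/35

The best approximation g ∈ W is the orthogonal projection of f onto W. Writing g = a_0 + a_1 x + a_2 x^2, the coefficients solve the normal equations G · a = b where
  G_{ij} = <φ_i, φ_j> and b_i = <f, φ_i>, with φ_0 = 1, φ_1 = x, φ_2 = x^2.
G =
  [2, 0, 2/3]
  [0, 2/3, 0]
  [2/3, 0, 2/5],
b = (28/5, 38/15, 12/7).
Solving gives a_0 = 108/35, a_1 = 19/5, a_2 = -6/7, so
  g(x) = -6*x^2/7 + 19*x/5 + 108/35.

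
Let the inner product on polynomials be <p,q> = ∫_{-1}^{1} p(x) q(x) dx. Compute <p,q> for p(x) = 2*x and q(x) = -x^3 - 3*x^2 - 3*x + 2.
<p,q> = -24/5

Expand the product: p(x)·q(x) = -2*x^4 - 6*x^3 - 6*x^2 + 4*x.
∫_{-1}^{1} of each monomial x^k gives [2/(k+1) if k even, 0 if k odd]. Integrating term-by-term (or equivalently evaluating the antiderivative F(x) = -2*x^5/5 - 3*x^4/2 - 2*x^3 + 2*x^2 at the endpoints):
  F(1) − F(−1) = -19/10 − (29/10) = -24/5.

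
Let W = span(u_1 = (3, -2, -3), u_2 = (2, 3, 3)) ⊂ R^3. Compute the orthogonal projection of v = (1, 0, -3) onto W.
proj_W(v) = (511/403, -540/403, -57/31)

Set up U = [u_1 | ... | u_2] ∈ R^(3×2). The projector onto W = col(U) is P = U (U^T U)^(-1) U^T.
Compute U^T U =
  [22, -9]
  [-9, 22],
and U^T v = (12, -7).
Solve U^T U · c = U^T v for the coefficients: c = (201/403, -46/403). The projection is proj_W(v) = U c.
Check: (v - proj_W(v)) · u_1 = 0  (should be 0).
Check: (v - proj_W(v)) · u_2 = 0  (should be 0).
Result: proj_W(v) = (511/403, -540/403, -57/31).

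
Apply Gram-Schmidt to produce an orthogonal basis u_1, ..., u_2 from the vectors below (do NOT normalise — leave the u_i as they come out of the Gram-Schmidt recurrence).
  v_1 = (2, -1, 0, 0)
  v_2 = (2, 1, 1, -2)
Orthogonal basis:
  u_1 = (2, -1, 0, 0)
  u_2 = (4/5, 8/5, 1, -2)

Apply the Gram-Schmidt recurrence
  u_1 = v_1
  u_i = v_i − Σ_{j<i} ((v_i · u_j) / (u_j · u_j)) · u_j.

Step by step this gives:
  u_1 = (2, -1, 0, 0)
  u_2 = (4/5, 8/5, 1, -2)

Orthogonality check:
  u_2 · u_1 = 0 (should be 0)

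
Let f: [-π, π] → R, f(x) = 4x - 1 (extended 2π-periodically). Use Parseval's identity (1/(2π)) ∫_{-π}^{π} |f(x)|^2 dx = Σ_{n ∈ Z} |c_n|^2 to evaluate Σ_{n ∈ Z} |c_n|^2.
Σ |c_n|^2 = 16π^2/3 + 1

Expand and integrate term by term over [-π, π]:
  ∫ (4x)^2 dx = 16·(2π^3/3); ∫ 2·4·(-1)·x dx = 0 (odd integrand); ∫ (-1)^2 dx = 1·2π.
So (1/(2π)) ∫_{-π}^{π} (4x - 1)^2 dx = 16π^2/3 + 1 = 16π^2/3 + 1.
Parseval ⇒ Σ |c_n|^2 = 16π^2/3 + 1.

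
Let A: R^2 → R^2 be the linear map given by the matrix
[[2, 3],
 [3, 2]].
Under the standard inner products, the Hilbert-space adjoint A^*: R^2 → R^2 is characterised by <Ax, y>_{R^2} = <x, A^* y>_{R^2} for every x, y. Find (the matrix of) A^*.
A^* = A^T =
[[2, 3],
 [3, 2]]

For real matrices with standard dot products, the defining identity <Ax, y> = <x, A^* y> gives (Ax)^T y = x^T (A^*) y, i.e. x^T A^T y = x^T (A^*) y. Since this holds for all x, y, we must have A^* = A^T. Therefore
A^* =
[[2, 3],
 [3, 2]].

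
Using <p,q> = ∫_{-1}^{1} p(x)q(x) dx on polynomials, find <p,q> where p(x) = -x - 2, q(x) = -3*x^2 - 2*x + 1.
<p,q> = 4/3

Expand the product: p(x)·q(x) = 3*x^3 + 8*x^2 + 3*x - 2.
∫_{-1}^{1} of each monomial x^k gives [2/(k+1) if k even, 0 if k odd]. Integrating term-by-term (or equivalently evaluating the antiderivative F(x) = 3*x^4/4 + 8*x^3/3 + 3*x^2/2 - 2*x at the endpoints):
  F(1) − F(−1) = 35/12 − (19/12) = 4/3.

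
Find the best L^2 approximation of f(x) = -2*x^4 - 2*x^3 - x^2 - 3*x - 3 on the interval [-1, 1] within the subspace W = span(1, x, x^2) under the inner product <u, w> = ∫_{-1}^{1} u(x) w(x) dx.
g(x) = -19*x^2/7 - 21*x/5 - 99/35

The best approximation g ∈ W is the orthogonal projection of f onto W. Writing g = a_0 + a_1 x + a_2 x^2, the coefficients solve the normal equations G · a = b where
  G_{ij} = <φ_i, φ_j> and b_i = <f, φ_i>, with φ_0 = 1, φ_1 = x, φ_2 = x^2.
G =
  [2, 0, 2/3]
  [0, 2/3, 0]
  [2/3, 0, 2/5],
b = (-112/15, -14/5, -104/35).
Solving gives a_0 = -99/35, a_1 = -21/5, a_2 = -19/7, so
  g(x) = -19*x^2/7 - 21*x/5 - 99/35.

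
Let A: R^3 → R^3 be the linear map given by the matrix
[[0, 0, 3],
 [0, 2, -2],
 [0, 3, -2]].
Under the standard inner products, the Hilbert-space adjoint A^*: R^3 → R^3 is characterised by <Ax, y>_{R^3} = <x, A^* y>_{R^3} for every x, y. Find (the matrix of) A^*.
A^* = A^T =
[[0, 0, 0],
 [0, 2, 3],
 [3, -2, -2]]

For real matrices with standard dot products, the defining identity <Ax, y> = <x, A^* y> gives (Ax)^T y = x^T (A^*) y, i.e. x^T A^T y = x^T (A^*) y. Since this holds for all x, y, we must have A^* = A^T. Therefore
A^* =
[[0, 0, 0],
 [0, 2, 3],
 [3, -2, -2]].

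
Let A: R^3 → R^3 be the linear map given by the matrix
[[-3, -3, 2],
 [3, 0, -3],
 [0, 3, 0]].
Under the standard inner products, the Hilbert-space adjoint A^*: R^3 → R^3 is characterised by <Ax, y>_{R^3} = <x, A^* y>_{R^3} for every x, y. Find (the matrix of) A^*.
A^* = A^T =
[[-3, 3, 0],
 [-3, 0, 3],
 [2, -3, 0]]

For real matrices with standard dot products, the defining identity <Ax, y> = <x, A^* y> gives (Ax)^T y = x^T (A^*) y, i.e. x^T A^T y = x^T (A^*) y. Since this holds for all x, y, we must have A^* = A^T. Therefore
A^* =
[[-3, 3, 0],
 [-3, 0, 3],
 [2, -3, 0]].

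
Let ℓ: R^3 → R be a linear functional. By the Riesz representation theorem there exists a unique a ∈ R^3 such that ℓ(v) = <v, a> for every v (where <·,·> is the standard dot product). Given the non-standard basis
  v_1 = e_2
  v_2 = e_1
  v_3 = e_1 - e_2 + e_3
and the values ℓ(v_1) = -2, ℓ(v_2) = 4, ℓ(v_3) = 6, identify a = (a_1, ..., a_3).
a = (4, -2, 0)

Write a = (a_1, ..., a_3) in the standard basis. For each basis vector v_i, ℓ(v_i) = <v_i, a> is a linear equation in the a_j's. Collect the n equations into a matrix system V a = ℓ, where row i of V is v_i (expressed in the standard basis). Since V is invertible (lower-triangular with 1s on the diagonal, up to permutation), solve by back-substitution:
  V =
[[0, 1, 0],
 [1, 0, 0],
 [1, -1, 1]]
  V a = (-2, 4, 6)
Solving gives a = (4, -2, 0).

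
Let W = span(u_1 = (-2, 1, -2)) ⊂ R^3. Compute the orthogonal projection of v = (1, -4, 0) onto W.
proj_W(v) = (4/3, -2/3, 4/3)

Set up U = [u_1 | ... | u_1] ∈ R^(3×1). The projector onto W = col(U) is P = U (U^T U)^(-1) U^T.
Compute U^T U =
  [9],
and U^T v = (-6).
Solve U^T U · c = U^T v for the coefficients: c = (-2/3). The projection is proj_W(v) = U c.
Check: (v - proj_W(v)) · u_1 = 0  (should be 0).
Result: proj_W(v) = (4/3, -2/3, 4/3).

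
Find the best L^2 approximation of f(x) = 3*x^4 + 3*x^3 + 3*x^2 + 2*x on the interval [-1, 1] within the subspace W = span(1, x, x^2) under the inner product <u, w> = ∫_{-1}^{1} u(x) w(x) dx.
g(x) = 39*x^2/7 + 19*x/5 - 9/35

The best approximation g ∈ W is the orthogonal projection of f onto W. Writing g = a_0 + a_1 x + a_2 x^2, the coefficients solve the normal equations G · a = b where
  G_{ij} = <φ_i, φ_j> and b_i = <f, φ_i>, with φ_0 = 1, φ_1 = x, φ_2 = x^2.
G =
  [2, 0, 2/3]
  [0, 2/3, 0]
  [2/3, 0, 2/5],
b = (16/5, 38/15, 72/35).
Solving gives a_0 = -9/35, a_1 = 19/5, a_2 = 39/7, so
  g(x) = 39*x^2/7 + 19*x/5 - 9/35.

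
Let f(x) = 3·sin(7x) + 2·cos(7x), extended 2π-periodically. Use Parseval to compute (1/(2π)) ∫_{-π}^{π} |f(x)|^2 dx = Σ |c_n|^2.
Σ |c_n|^2 = 13/2

Expand |f|^2 and use orthogonality of {sin(nx), cos(mx)} on [-π, π]:
  ∫_{-π}^{π} sin(nx)^2 dx = π, ∫ cos(mx)^2 dx = π, and cross terms integrate to 0.
So ∫_{-π}^{π} f(x)^2 dx = 3^2 · π + 2^2 · π = (9 + 4)π.
Divide by 2π: (9 + 4)/2 = 13/2.
By Parseval, this equals Σ |c_n|^2.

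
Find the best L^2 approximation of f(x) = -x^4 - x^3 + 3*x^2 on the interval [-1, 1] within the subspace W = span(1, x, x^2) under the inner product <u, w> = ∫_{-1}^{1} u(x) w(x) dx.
g(x) = 15*x^2/7 - 3*x/5 + 3/35

The best approximation g ∈ W is the orthogonal projection of f onto W. Writing g = a_0 + a_1 x + a_2 x^2, the coefficients solve the normal equations G · a = b where
  G_{ij} = <φ_i, φ_j> and b_i = <f, φ_i>, with φ_0 = 1, φ_1 = x, φ_2 = x^2.
G =
  [2, 0, 2/3]
  [0, 2/3, 0]
  [2/3, 0, 2/5],
b = (8/5, -2/5, 32/35).
Solving gives a_0 = 3/35, a_1 = -3/5, a_2 = 15/7, so
  g(x) = 15*x^2/7 - 3*x/5 + 3/35.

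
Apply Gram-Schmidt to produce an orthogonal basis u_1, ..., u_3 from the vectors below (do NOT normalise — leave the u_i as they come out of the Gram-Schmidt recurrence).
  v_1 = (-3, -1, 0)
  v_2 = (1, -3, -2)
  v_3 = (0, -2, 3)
Orthogonal basis:
  u_1 = (-3, -1, 0)
  u_2 = (1, -3, -2)
  u_3 = (3/5, -9/5, 3)

Apply the Gram-Schmidt recurrence
  u_1 = v_1
  u_i = v_i − Σ_{j<i} ((v_i · u_j) / (u_j · u_j)) · u_j.

Step by step this gives:
  u_1 = (-3, -1, 0)
  u_2 = (1, -3, -2)
  u_3 = (3/5, -9/5, 3)

Orthogonality check:
  u_2 · u_1 = 0 (should be 0)
  u_3 · u_1 = 0 (should be 0)
  u_3 · u_2 = 0 (should be 0)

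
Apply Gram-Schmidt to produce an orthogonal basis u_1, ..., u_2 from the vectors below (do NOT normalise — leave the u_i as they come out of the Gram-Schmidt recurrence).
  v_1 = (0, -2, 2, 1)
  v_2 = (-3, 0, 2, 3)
Orthogonal basis:
  u_1 = (0, -2, 2, 1)
  u_2 = (-3, 14/9, 4/9, 20/9)

Apply the Gram-Schmidt recurrence
  u_1 = v_1
  u_i = v_i − Σ_{j<i} ((v_i · u_j) / (u_j · u_j)) · u_j.

Step by step this gives:
  u_1 = (0, -2, 2, 1)
  u_2 = (-3, 14/9, 4/9, 20/9)

Orthogonality check:
  u_2 · u_1 = 0 (should be 0)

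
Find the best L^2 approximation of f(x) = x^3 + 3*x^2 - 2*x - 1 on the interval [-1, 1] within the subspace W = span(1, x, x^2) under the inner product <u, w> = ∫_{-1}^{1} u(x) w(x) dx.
g(x) = 3*x^2 - 7*x/5 - 1

The best approximation g ∈ W is the orthogonal projection of f onto W. Writing g = a_0 + a_1 x + a_2 x^2, the coefficients solve the normal equations G · a = b where
  G_{ij} = <φ_i, φ_j> and b_i = <f, φ_i>, with φ_0 = 1, φ_1 = x, φ_2 = x^2.
G =
  [2, 0, 2/3]
  [0, 2/3, 0]
  [2/3, 0, 2/5],
b = (0, -14/15, 8/15).
Solving gives a_0 = -1, a_1 = -7/5, a_2 = 3, so
  g(x) = 3*x^2 - 7*x/5 - 1.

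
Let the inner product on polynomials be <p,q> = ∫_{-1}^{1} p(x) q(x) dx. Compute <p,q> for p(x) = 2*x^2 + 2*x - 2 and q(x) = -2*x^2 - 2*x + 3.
<p,q> = -48/5

Expand the product: p(x)·q(x) = -4*x^4 - 8*x^3 + 6*x^2 + 10*x - 6.
∫_{-1}^{1} of each monomial x^k gives [2/(k+1) if k even, 0 if k odd]. Integrating term-by-term (or equivalently evaluating the antiderivative F(x) = -4*x^5/5 - 2*x^4 + 2*x^3 + 5*x^2 - 6*x at the endpoints):
  F(1) − F(−1) = -9/5 − (39/5) = -48/5.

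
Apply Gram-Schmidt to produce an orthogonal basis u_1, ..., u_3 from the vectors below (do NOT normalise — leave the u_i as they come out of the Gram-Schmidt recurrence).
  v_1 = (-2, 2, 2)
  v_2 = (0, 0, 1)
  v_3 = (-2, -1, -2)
Orthogonal basis:
  u_1 = (-2, 2, 2)
  u_2 = (1/3, -1/3, 2/3)
  u_3 = (-3/2, -3/2, 0)

Apply the Gram-Schmidt recurrence
  u_1 = v_1
  u_i = v_i − Σ_{j<i} ((v_i · u_j) / (u_j · u_j)) · u_j.

Step by step this gives:
  u_1 = (-2, 2, 2)
  u_2 = (1/3, -1/3, 2/3)
  u_3 = (-3/2, -3/2, 0)

Orthogonality check:
  u_2 · u_1 = 0 (should be 0)
  u_3 · u_1 = 0 (should be 0)
  u_3 · u_2 = 0 (should be 0)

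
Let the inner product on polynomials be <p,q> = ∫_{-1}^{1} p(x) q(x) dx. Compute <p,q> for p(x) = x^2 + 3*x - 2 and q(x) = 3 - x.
<p,q> = -12

Expand the product: p(x)·q(x) = -x^3 + 11*x - 6.
∫_{-1}^{1} of each monomial x^k gives [2/(k+1) if k even, 0 if k odd]. Integrating term-by-term (or equivalently evaluating the antiderivative F(x) = -x^4/4 + 11*x^2/2 - 6*x at the endpoints):
  F(1) − F(−1) = -3/4 − (45/4) = -12.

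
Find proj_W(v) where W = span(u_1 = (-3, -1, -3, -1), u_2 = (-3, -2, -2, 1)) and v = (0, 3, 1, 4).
proj_W(v) = (27/26, -11/26, 47/26, 49/26)

Set up U = [u_1 | ... | u_2] ∈ R^(4×2). The projector onto W = col(U) is P = U (U^T U)^(-1) U^T.
Compute U^T U =
  [20, 16]
  [16, 18],
and U^T v = (-10, -4).
Solve U^T U · c = U^T v for the coefficients: c = (-29/26, 10/13). The projection is proj_W(v) = U c.
Check: (v - proj_W(v)) · u_1 = 0  (should be 0).
Check: (v - proj_W(v)) · u_2 = 0  (should be 0).
Result: proj_W(v) = (27/26, -11/26, 47/26, 49/26).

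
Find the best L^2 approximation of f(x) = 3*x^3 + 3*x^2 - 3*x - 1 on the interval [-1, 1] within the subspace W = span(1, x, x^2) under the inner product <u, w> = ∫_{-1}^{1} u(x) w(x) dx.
g(x) = 3*x^2 - 6*x/5 - 1

The best approximation g ∈ W is the orthogonal projection of f onto W. Writing g = a_0 + a_1 x + a_2 x^2, the coefficients solve the normal equations G · a = b where
  G_{ij} = <φ_i, φ_j> and b_i = <f, φ_i>, with φ_0 = 1, φ_1 = x, φ_2 = x^2.
G =
  [2, 0, 2/3]
  [0, 2/3, 0]
  [2/3, 0, 2/5],
b = (0, -4/5, 8/15).
Solving gives a_0 = -1, a_1 = -6/5, a_2 = 3, so
  g(x) = 3*x^2 - 6*x/5 - 1.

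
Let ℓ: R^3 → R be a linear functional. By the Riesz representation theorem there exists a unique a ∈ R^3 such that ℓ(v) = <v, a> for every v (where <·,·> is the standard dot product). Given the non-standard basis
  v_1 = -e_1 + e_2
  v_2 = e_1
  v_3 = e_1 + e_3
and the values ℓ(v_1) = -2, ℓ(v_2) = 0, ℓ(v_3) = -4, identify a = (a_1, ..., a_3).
a = (0, -2, -4)

Write a = (a_1, ..., a_3) in the standard basis. For each basis vector v_i, ℓ(v_i) = <v_i, a> is a linear equation in the a_j's. Collect the n equations into a matrix system V a = ℓ, where row i of V is v_i (expressed in the standard basis). Since V is invertible (lower-triangular with 1s on the diagonal, up to permutation), solve by back-substitution:
  V =
[[-1, 1, 0],
 [1, 0, 0],
 [1, 0, 1]]
  V a = (-2, 0, -4)
Solving gives a = (0, -2, -4).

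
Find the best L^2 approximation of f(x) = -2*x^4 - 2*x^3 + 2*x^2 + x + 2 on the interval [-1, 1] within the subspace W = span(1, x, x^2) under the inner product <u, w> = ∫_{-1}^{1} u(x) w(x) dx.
g(x) = 2*x^2/7 - x/5 + 76/35

The best approximation g ∈ W is the orthogonal projection of f onto W. Writing g = a_0 + a_1 x + a_2 x^2, the coefficients solve the normal equations G · a = b where
  G_{ij} = <φ_i, φ_j> and b_i = <f, φ_i>, with φ_0 = 1, φ_1 = x, φ_2 = x^2.
G =
  [2, 0, 2/3]
  [0, 2/3, 0]
  [2/3, 0, 2/5],
b = (68/15, -2/15, 164/105).
Solving gives a_0 = 76/35, a_1 = -1/5, a_2 = 2/7, so
  g(x) = 2*x^2/7 - x/5 + 76/35.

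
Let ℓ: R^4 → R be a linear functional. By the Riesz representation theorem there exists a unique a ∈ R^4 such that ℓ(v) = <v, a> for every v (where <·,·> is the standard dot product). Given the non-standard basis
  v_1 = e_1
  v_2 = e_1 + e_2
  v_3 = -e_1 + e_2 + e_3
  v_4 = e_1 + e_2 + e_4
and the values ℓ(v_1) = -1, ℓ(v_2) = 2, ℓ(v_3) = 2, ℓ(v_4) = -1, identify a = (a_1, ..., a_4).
a = (-1, 3, -2, -3)

Write a = (a_1, ..., a_4) in the standard basis. For each basis vector v_i, ℓ(v_i) = <v_i, a> is a linear equation in the a_j's. Collect the n equations into a matrix system V a = ℓ, where row i of V is v_i (expressed in the standard basis). Since V is invertible (lower-triangular with 1s on the diagonal, up to permutation), solve by back-substitution:
  V =
[[1, 0, 0, 0],
 [1, 1, 0, 0],
 [-1, 1, 1, 0],
 [1, 1, 0, 1]]
  V a = (-1, 2, 2, -1)
Solving gives a = (-1, 3, -2, -3).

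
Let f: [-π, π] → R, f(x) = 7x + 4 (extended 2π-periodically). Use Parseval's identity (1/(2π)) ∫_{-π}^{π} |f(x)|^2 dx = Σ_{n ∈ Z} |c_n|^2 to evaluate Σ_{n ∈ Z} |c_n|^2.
Σ |c_n|^2 = 49π^2/3 + 16

Expand and integrate term by term over [-π, π]:
  ∫ (7x)^2 dx = 49·(2π^3/3); ∫ 2·7·(4)·x dx = 0 (odd integrand); ∫ 4^2 dx = 16·2π.
So (1/(2π)) ∫_{-π}^{π} (7x + 4)^2 dx = 49π^2/3 + 16 = 49π^2/3 + 16.
Parseval ⇒ Σ |c_n|^2 = 49π^2/3 + 16.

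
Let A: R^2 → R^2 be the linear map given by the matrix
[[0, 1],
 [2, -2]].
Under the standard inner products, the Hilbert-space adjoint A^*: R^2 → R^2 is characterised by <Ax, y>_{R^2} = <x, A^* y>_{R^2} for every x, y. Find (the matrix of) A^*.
A^* = A^T =
[[0, 2],
 [1, -2]]

For real matrices with standard dot products, the defining identity <Ax, y> = <x, A^* y> gives (Ax)^T y = x^T (A^*) y, i.e. x^T A^T y = x^T (A^*) y. Since this holds for all x, y, we must have A^* = A^T. Therefore
A^* =
[[0, 2],
 [1, -2]].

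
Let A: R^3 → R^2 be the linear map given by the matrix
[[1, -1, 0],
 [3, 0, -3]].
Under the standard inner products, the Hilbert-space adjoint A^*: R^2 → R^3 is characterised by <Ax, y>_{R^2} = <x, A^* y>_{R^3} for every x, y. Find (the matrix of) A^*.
A^* = A^T =
[[1, 3],
 [-1, 0],
 [0, -3]]

For real matrices with standard dot products, the defining identity <Ax, y> = <x, A^* y> gives (Ax)^T y = x^T (A^*) y, i.e. x^T A^T y = x^T (A^*) y. Since this holds for all x, y, we must have A^* = A^T. Therefore
A^* =
[[1, 3],
 [-1, 0],
 [0, -3]].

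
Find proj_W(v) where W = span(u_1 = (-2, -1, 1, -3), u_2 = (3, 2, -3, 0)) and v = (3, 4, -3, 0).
proj_W(v) = (39/11, 26/11, -39/11, 0)

Set up U = [u_1 | ... | u_2] ∈ R^(4×2). The projector onto W = col(U) is P = U (U^T U)^(-1) U^T.
Compute U^T U =
  [15, -11]
  [-11, 22],
and U^T v = (-13, 26).
Solve U^T U · c = U^T v for the coefficients: c = (0, 13/11). The projection is proj_W(v) = U c.
Check: (v - proj_W(v)) · u_1 = 0  (should be 0).
Check: (v - proj_W(v)) · u_2 = 0  (should be 0).
Result: proj_W(v) = (39/11, 26/11, -39/11, 0).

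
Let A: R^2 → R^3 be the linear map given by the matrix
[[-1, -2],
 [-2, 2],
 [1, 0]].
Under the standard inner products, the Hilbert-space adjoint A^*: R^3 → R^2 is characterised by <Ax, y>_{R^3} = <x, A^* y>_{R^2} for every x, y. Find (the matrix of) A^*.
A^* = A^T =
[[-1, -2, 1],
 [-2, 2, 0]]

For real matrices with standard dot products, the defining identity <Ax, y> = <x, A^* y> gives (Ax)^T y = x^T (A^*) y, i.e. x^T A^T y = x^T (A^*) y. Since this holds for all x, y, we must have A^* = A^T. Therefore
A^* =
[[-1, -2, 1],
 [-2, 2, 0]].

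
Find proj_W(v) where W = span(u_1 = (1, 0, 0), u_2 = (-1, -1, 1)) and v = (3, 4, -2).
proj_W(v) = (3, 3, -3)

Set up U = [u_1 | ... | u_2] ∈ R^(3×2). The projector onto W = col(U) is P = U (U^T U)^(-1) U^T.
Compute U^T U =
  [1, -1]
  [-1, 3],
and U^T v = (3, -9).
Solve U^T U · c = U^T v for the coefficients: c = (0, -3). The projection is proj_W(v) = U c.
Check: (v - proj_W(v)) · u_1 = 0  (should be 0).
Check: (v - proj_W(v)) · u_2 = 0  (should be 0).
Result: proj_W(v) = (3, 3, -3).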